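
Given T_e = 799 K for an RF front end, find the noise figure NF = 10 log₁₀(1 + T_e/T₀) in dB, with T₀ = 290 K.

F = 1 + T_e/T₀ = 1 + 799/290 = 3.75517
NF = 10 log₁₀(3.75517) = 5.75 dB

5.75 dB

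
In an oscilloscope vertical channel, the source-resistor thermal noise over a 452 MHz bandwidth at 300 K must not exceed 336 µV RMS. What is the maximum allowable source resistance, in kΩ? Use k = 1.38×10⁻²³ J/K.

Johnson–Nyquist: V_n = √(4kTRB) ⇒ R = V_n² / (4kTB)
4kTB = 4 × 1.38×10⁻²³ × 300 × 4.52×10⁸ = 7.49×10⁻¹²
R = (3.36×10⁻⁴)² / 7.49×10⁻¹² = 1.51×10⁴ Ω = 15.1 kΩ

15.1 kΩ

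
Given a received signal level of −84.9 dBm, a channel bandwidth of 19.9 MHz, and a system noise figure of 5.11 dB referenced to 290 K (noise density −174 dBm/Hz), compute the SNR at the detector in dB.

Noise floor: N = −174 + 10 log₁₀(B) + NF
10 log₁₀(1.99×10⁷) = 72.99 dB
N = −174 + 72.99 + 5.11 = −95.90 dBm
SNR = P_sig − N = −84.9 − (−95.90) = 11.00 dB → 11.0 dB

11.0 dB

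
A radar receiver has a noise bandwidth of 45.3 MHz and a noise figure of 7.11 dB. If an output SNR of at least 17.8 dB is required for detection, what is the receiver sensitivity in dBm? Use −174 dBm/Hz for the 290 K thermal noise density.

−72.5 dBm

Sensitivity = −174 + 10 log₁₀(B) + NF + SNR_min
= −174 + 76.56 + 7.11 + 17.8
= −72.53 dBm → −72.5 dBm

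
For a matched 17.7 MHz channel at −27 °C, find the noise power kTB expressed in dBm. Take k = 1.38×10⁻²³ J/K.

T = −27 °C + 273.15 = 246.15 K
P_n = kTB = 1.38×10⁻²³ × 246.15 × 1.77×10⁷ = 6.01×10⁻¹⁴ W
In dBm: 10 log₁₀(6.01×10⁻¹⁴ / 10⁻³) = −102.2 dBm

−102.2 dBm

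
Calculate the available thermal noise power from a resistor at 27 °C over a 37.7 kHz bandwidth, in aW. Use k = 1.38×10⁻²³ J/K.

156 aW

T = 27 °C + 273.15 = 300.15 K
P_n = kTB = 1.38×10⁻²³ × 300.15 × 3.77×10⁴ = 1.56×10⁻¹⁶ W = 156 aW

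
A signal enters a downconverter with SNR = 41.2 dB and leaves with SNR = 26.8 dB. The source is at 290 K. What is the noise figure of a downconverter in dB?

14.4 dB

NF (dB) = SNR_in(dB) − SNR_out(dB) when the source is at T₀
NF = 41.2 − 26.8 = 14.4 dB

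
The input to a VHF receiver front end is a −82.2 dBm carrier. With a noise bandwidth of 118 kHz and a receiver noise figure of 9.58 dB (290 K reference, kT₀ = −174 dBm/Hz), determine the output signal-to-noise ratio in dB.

Noise floor: N = −174 + 10 log₁₀(B) + NF
10 log₁₀(1.18×10⁵) = 50.72 dB
N = −174 + 50.72 + 9.58 = −113.70 dBm
SNR = P_sig − N = −82.2 − (−113.70) = 31.50 dB → 31.5 dB

31.5 dB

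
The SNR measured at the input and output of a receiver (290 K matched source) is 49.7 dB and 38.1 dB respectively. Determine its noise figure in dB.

11.6 dB

NF (dB) = SNR_in(dB) − SNR_out(dB) when the source is at T₀
NF = 49.7 − 38.1 = 11.6 dB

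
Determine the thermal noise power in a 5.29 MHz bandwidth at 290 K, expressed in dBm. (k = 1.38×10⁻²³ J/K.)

P_n = kTB = 1.38×10⁻²³ × 290 × 5.29×10⁶ = 2.12×10⁻¹⁴ W
In dBm: 10 log₁₀(2.12×10⁻¹⁴ / 10⁻³) = −106.7 dBm

−106.7 dBm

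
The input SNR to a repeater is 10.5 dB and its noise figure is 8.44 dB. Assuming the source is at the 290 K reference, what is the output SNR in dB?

2.06 dB

By definition F = SNR_in/SNR_out, so in dB: SNR_out = SNR_in − NF
SNR_out = 10.5 − 8.44 = 2.06 dB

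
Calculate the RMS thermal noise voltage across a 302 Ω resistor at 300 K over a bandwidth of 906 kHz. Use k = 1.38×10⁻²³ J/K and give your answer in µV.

2.13 µV

V_n = √(4kTRB)
4kTRB = 4 × 1.38×10⁻²³ × 300 × 3.02×10² × 9.06×10⁵ = 4.53×10⁻¹² V²
V_n = √(4.53×10⁻¹²) = 2.13×10⁻⁶ V = 2.13 µV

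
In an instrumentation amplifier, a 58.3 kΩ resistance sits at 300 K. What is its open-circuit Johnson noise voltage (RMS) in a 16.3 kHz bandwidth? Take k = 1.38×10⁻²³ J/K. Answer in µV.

V_n = √(4kTRB)
4kTRB = 4 × 1.38×10⁻²³ × 300 × 5.83×10⁴ × 1.63×10⁴ = 1.57×10⁻¹¹ V²
V_n = √(1.57×10⁻¹¹) = 3.97×10⁻⁶ V = 3.97 µV

3.97 µV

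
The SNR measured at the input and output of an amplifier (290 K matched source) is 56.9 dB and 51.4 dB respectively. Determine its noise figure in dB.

5.5 dB

NF (dB) = SNR_in(dB) − SNR_out(dB) when the source is at T₀
NF = 56.9 − 51.4 = 5.5 dB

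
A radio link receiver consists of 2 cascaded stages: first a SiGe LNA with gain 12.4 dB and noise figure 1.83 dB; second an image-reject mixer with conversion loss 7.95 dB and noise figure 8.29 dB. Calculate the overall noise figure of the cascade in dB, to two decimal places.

Convert to linear (a loss of L dB is a gain of −L dB): F_i = 10^(NF_i/10), G_i = 10^(G_i,dB/10)
  Stage 1: F_1 = 10^(1.83/10) = 1.524, G_1 = 10^(12.4/10) = 17.38
  Stage 2: F_2 = 10^(8.29/10) = 6.745, G_2 = 10^(−7.95/10) = 0.1603
Friis cascade:
  F = 1.524 + (6.745 − 1)/17.38 = 1.855
NF = 10 log₁₀(1.855) = 2.68 dB

2.68 dB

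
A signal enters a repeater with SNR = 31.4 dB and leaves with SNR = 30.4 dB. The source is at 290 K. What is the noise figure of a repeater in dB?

1.0 dB

NF (dB) = SNR_in(dB) − SNR_out(dB) when the source is at T₀
NF = 31.4 − 30.4 = 1.0 dB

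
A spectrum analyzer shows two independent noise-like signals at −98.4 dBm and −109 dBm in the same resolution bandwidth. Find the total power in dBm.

−98.0 dBm

Convert to linear, add, convert back:
P₁ = 1.45×10⁻¹³ W, P₂ = 1.26×10⁻¹⁴ W
P_tot = 1.57×10⁻¹³ W → 10 log₁₀(P_tot / 10⁻³) = −98.0 dBm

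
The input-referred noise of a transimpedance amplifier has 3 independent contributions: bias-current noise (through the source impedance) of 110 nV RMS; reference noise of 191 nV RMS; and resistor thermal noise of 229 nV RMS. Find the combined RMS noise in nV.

Uncorrelated sources add in power (mean-square): V_tot = √(ΣV_i²)
V_tot = √[(1.10×10⁻⁷)² + (1.91×10⁻⁷)² + (2.29×10⁻⁷)²] = 3.18×10⁻⁷ V = 318 nV

318 nV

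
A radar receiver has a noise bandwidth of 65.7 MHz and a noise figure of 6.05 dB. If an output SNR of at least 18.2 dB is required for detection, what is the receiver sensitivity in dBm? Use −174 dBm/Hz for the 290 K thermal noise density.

Sensitivity = −174 + 10 log₁₀(B) + NF + SNR_min
= −174 + 78.18 + 6.05 + 18.2
= −71.57 dBm → −71.6 dBm

−71.6 dBm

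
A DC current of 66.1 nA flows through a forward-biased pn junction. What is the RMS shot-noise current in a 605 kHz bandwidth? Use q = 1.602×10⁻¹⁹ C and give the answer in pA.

I_n = √(2qI·B)
2qI·B = 2 × 1.602×10⁻¹⁹ × 6.61×10⁻⁸ × 6.05×10⁵ = 1.28×10⁻²⁰ A²
I_n = √(1.28×10⁻²⁰) = 1.13×10⁻¹⁰ A = 113 pA

113 pA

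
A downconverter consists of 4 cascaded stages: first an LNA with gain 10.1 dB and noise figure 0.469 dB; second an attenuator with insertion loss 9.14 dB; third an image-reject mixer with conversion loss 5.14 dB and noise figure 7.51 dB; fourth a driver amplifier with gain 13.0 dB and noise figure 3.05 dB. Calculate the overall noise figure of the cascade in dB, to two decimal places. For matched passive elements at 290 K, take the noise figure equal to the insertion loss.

9.14 dB

Convert to linear (a loss of L dB is a gain of −L dB): F_i = 10^(NF_i/10), G_i = 10^(G_i,dB/10)
  Stage 1: F_1 = 10^(0.469/10) = 1.114, G_1 = 10^(10.1/10) = 10.23
  Stage 2: F_2 = 10^(9.14/10) = 8.204, G_2 = 10^(−9.14/10) = 0.1219
  Stage 3: F_3 = 10^(7.51/10) = 5.636, G_3 = 10^(−5.14/10) = 0.3062
  Stage 4: F_4 = 10^(3.05/10) = 2.018, G_4 = 10^(13.0/10) = 19.95
Friis cascade:
  F = 1.114 + (8.204 − 1)/10.23 + (5.636 − 1)/1.247 + (2.018 − 1)/0.3819 = 8.201
NF = 10 log₁₀(8.201) = 9.14 dB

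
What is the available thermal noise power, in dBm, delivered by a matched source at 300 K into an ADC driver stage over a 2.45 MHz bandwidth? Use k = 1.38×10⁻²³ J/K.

−109.9 dBm

P_n = kTB = 1.38×10⁻²³ × 300 × 2.45×10⁶ = 1.01×10⁻¹⁴ W
In dBm: 10 log₁₀(1.01×10⁻¹⁴ / 10⁻³) = −109.9 dBm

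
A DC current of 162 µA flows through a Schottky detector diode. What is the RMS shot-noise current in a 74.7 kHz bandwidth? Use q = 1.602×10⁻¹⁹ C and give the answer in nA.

I_n = √(2qI·B)
2qI·B = 2 × 1.602×10⁻¹⁹ × 1.62×10⁻⁴ × 7.47×10⁴ = 3.88×10⁻¹⁸ A²
I_n = √(3.88×10⁻¹⁸) = 1.97×10⁻⁹ A = 1.97 nA

1.97 nA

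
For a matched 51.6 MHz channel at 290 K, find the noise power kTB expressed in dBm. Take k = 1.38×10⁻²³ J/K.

P_n = kTB = 1.38×10⁻²³ × 290 × 5.16×10⁷ = 2.07×10⁻¹³ W
In dBm: 10 log₁₀(2.07×10⁻¹³ / 10⁻³) = −96.9 dBm

−96.9 dBm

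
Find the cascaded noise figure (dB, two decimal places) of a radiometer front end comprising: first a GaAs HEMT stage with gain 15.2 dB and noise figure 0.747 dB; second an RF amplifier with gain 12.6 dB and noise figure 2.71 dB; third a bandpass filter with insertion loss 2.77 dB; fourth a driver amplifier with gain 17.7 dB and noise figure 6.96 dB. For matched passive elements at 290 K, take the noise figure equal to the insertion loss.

0.89 dB

Convert to linear (a loss of L dB is a gain of −L dB): F_i = 10^(NF_i/10), G_i = 10^(G_i,dB/10)
  Stage 1: F_1 = 10^(0.747/10) = 1.188, G_1 = 10^(15.2/10) = 33.11
  Stage 2: F_2 = 10^(2.71/10) = 1.866, G_2 = 10^(12.6/10) = 18.20
  Stage 3: F_3 = 10^(2.77/10) = 1.892, G_3 = 10^(−2.77/10) = 0.5284
  Stage 4: F_4 = 10^(6.96/10) = 4.966, G_4 = 10^(17.7/10) = 58.88
Friis cascade:
  F = 1.188 + (1.866 − 1)/33.11 + (1.892 − 1)/602.6 + (4.966 − 1)/318.4 = 1.228
NF = 10 log₁₀(1.228) = 0.89 dB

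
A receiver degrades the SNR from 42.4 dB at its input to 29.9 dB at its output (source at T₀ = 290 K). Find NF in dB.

12.5 dB

NF (dB) = SNR_in(dB) − SNR_out(dB) when the source is at T₀
NF = 42.4 − 29.9 = 12.5 dB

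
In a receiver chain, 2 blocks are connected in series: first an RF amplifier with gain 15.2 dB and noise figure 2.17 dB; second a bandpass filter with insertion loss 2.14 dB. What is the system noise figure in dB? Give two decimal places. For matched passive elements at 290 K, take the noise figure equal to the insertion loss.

2.22 dB

Convert to linear (a loss of L dB is a gain of −L dB): F_i = 10^(NF_i/10), G_i = 10^(G_i,dB/10)
  Stage 1: F_1 = 10^(2.17/10) = 1.648, G_1 = 10^(15.2/10) = 33.11
  Stage 2: F_2 = 10^(2.14/10) = 1.637, G_2 = 10^(−2.14/10) = 0.6109
Friis cascade:
  F = 1.648 + (1.637 − 1)/33.11 = 1.667
NF = 10 log₁₀(1.667) = 2.22 dB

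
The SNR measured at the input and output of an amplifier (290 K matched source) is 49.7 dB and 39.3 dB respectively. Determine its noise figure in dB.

10.4 dB

NF (dB) = SNR_in(dB) − SNR_out(dB) when the source is at T₀
NF = 49.7 − 39.3 = 10.4 dB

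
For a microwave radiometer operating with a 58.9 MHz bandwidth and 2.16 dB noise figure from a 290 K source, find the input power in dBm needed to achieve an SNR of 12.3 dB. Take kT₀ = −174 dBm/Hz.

−81.8 dBm

Sensitivity = −174 + 10 log₁₀(B) + NF + SNR_min
= −174 + 77.7 + 2.16 + 12.3
= −81.84 dBm → −81.8 dBm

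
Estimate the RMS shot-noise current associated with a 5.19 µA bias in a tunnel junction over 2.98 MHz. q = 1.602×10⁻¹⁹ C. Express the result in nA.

I_n = √(2qI·B)
2qI·B = 2 × 1.602×10⁻¹⁹ × 5.19×10⁻⁶ × 2.98×10⁶ = 4.96×10⁻¹⁸ A²
I_n = √(4.96×10⁻¹⁸) = 2.23×10⁻⁹ A = 2.23 nA

2.23 nA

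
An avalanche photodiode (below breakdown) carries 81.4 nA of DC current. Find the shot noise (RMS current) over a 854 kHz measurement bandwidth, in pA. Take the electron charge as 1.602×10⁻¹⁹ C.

149 pA

I_n = √(2qI·B)
2qI·B = 2 × 1.602×10⁻¹⁹ × 8.14×10⁻⁸ × 8.54×10⁵ = 2.23×10⁻²⁰ A²
I_n = √(2.23×10⁻²⁰) = 1.49×10⁻¹⁰ A = 149 pA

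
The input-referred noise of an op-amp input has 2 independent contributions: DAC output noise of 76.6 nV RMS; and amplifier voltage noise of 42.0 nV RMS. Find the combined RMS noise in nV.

87.4 nV

Uncorrelated sources add in power (mean-square): V_tot = √(ΣV_i²)
V_tot = √[(7.66×10⁻⁸)² + (4.20×10⁻⁸)²] = 8.74×10⁻⁸ V = 87.4 nV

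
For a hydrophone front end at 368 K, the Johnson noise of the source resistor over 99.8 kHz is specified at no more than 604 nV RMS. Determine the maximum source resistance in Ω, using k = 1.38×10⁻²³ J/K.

Johnson–Nyquist: V_n = √(4kTRB) ⇒ R = V_n² / (4kTB)
4kTB = 4 × 1.38×10⁻²³ × 368 × 9.98×10⁴ = 2.03×10⁻¹⁵
R = (6.04×10⁻⁷)² / 2.03×10⁻¹⁵ = 1.80×10² Ω = 180 Ω

180 Ω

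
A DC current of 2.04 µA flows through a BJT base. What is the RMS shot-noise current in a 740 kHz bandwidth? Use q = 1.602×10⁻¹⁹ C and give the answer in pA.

I_n = √(2qI·B)
2qI·B = 2 × 1.602×10⁻¹⁹ × 2.04×10⁻⁶ × 7.40×10⁵ = 4.84×10⁻¹⁹ A²
I_n = √(4.84×10⁻¹⁹) = 6.95×10⁻¹⁰ A = 695 pA

695 pA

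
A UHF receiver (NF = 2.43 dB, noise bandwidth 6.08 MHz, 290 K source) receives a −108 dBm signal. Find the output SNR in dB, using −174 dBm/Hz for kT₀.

Noise floor: N = −174 + 10 log₁₀(B) + NF
10 log₁₀(6.08×10⁶) = 67.84 dB
N = −174 + 67.84 + 2.43 = −103.73 dBm
SNR = P_sig − N = −108 − (−103.73) = −4.27 dB → −4.3 dB

−4.3 dB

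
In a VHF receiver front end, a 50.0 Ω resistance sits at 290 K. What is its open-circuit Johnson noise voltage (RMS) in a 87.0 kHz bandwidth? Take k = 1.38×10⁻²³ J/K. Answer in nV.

V_n = √(4kTRB)
4kTRB = 4 × 1.38×10⁻²³ × 290 × 5.00×10¹ × 8.70×10⁴ = 6.96×10⁻¹⁴ V²
V_n = √(6.96×10⁻¹⁴) = 2.64×10⁻⁷ V = 264 nV

264 nV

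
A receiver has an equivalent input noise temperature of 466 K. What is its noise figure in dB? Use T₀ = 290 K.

4.16 dB

F = 1 + T_e/T₀ = 1 + 466/290 = 2.6069
NF = 10 log₁₀(2.6069) = 4.16 dB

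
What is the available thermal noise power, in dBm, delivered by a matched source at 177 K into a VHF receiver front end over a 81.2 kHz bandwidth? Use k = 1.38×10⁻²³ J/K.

P_n = kTB = 1.38×10⁻²³ × 177 × 8.12×10⁴ = 1.98×10⁻¹⁶ W
In dBm: 10 log₁₀(1.98×10⁻¹⁶ / 10⁻³) = −127.0 dBm

−127.0 dBm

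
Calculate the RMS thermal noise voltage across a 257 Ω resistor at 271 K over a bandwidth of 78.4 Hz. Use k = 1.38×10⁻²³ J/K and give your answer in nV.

17.4 nV

V_n = √(4kTRB)
4kTRB = 4 × 1.38×10⁻²³ × 271 × 2.57×10² × 7.84×10¹ = 3.01×10⁻¹⁶ V²
V_n = √(3.01×10⁻¹⁶) = 1.74×10⁻⁸ V = 17.4 nV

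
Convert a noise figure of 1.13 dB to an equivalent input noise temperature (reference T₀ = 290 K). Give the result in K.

F = 10^(1.13/10) = 1.29718
T_e = (F − 1)·T₀ = (1.29718 − 1) × 290 = 86.2 K

86.2 K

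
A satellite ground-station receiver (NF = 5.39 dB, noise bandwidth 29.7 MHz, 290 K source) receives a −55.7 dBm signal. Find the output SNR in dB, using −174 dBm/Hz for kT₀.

Noise floor: N = −174 + 10 log₁₀(B) + NF
10 log₁₀(2.97×10⁷) = 74.73 dB
N = −174 + 74.73 + 5.39 = −93.88 dBm
SNR = P_sig − N = −55.7 − (−93.88) = 38.18 dB → 38.2 dB

38.2 dB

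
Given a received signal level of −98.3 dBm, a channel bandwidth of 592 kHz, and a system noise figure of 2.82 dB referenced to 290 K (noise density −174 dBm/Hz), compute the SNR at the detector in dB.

15.2 dB

Noise floor: N = −174 + 10 log₁₀(B) + NF
10 log₁₀(5.92×10⁵) = 57.72 dB
N = −174 + 57.72 + 2.82 = −113.46 dBm
SNR = P_sig − N = −98.3 − (−113.46) = 15.16 dB → 15.2 dB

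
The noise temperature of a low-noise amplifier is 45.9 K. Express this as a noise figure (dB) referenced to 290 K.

0.638 dB

F = 1 + T_e/T₀ = 1 + 45.9/290 = 1.15828
NF = 10 log₁₀(1.15828) = 0.638 dB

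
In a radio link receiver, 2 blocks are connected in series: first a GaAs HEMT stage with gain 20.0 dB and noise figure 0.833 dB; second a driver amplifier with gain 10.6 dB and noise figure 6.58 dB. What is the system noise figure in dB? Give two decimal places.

Convert to linear (a loss of L dB is a gain of −L dB): F_i = 10^(NF_i/10), G_i = 10^(G_i,dB/10)
  Stage 1: F_1 = 10^(0.833/10) = 1.211, G_1 = 10^(20.0/10) = 100.0
  Stage 2: F_2 = 10^(6.58/10) = 4.550, G_2 = 10^(10.6/10) = 11.48
Friis cascade:
  F = 1.211 + (4.550 − 1)/100.0 = 1.247
NF = 10 log₁₀(1.247) = 0.96 dB

0.96 dB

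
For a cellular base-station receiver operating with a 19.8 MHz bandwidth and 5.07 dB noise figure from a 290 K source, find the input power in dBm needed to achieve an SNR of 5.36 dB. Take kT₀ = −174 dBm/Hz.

−90.6 dBm

Sensitivity = −174 + 10 log₁₀(B) + NF + SNR_min
= −174 + 72.97 + 5.07 + 5.36
= −90.60 dBm → −90.6 dBm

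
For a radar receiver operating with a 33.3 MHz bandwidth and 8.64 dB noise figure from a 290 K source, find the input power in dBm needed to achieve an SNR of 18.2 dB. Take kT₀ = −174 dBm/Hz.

Sensitivity = −174 + 10 log₁₀(B) + NF + SNR_min
= −174 + 75.22 + 8.64 + 18.2
= −71.94 dBm → −71.9 dBm

−71.9 dBm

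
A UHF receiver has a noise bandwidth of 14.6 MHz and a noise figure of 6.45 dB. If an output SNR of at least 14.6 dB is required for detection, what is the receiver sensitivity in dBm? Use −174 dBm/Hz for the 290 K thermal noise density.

−81.3 dBm

Sensitivity = −174 + 10 log₁₀(B) + NF + SNR_min
= −174 + 71.64 + 6.45 + 14.6
= −81.31 dBm → −81.3 dBm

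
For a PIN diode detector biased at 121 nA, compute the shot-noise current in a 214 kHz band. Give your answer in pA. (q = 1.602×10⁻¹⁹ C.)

91.1 pA

I_n = √(2qI·B)
2qI·B = 2 × 1.602×10⁻¹⁹ × 1.21×10⁻⁷ × 2.14×10⁵ = 8.30×10⁻²¹ A²
I_n = √(8.30×10⁻²¹) = 9.11×10⁻¹¹ A = 91.1 pA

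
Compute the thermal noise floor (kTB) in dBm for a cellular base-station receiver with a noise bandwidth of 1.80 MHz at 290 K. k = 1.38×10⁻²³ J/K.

P_n = kTB = 1.38×10⁻²³ × 290 × 1.80×10⁶ = 7.20×10⁻¹⁵ W
In dBm: 10 log₁₀(7.20×10⁻¹⁵ / 10⁻³) = −111.4 dBm

−111.4 dBm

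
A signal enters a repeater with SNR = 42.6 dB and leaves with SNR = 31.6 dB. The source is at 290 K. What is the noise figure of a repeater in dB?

11.0 dB

NF (dB) = SNR_in(dB) − SNR_out(dB) when the source is at T₀
NF = 42.6 − 31.6 = 11.0 dB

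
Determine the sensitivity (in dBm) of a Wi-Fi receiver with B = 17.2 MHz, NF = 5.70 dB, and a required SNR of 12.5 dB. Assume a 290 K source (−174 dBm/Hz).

Sensitivity = −174 + 10 log₁₀(B) + NF + SNR_min
= −174 + 72.36 + 5.70 + 12.5
= −83.44 dBm → −83.4 dBm

−83.4 dBm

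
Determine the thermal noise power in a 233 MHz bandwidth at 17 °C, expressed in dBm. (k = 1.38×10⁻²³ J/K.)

−90.3 dBm

T = 17 °C + 273.15 = 290.15 K
P_n = kTB = 1.38×10⁻²³ × 290.15 × 2.33×10⁸ = 9.33×10⁻¹³ W
In dBm: 10 log₁₀(9.33×10⁻¹³ / 10⁻³) = −90.3 dBm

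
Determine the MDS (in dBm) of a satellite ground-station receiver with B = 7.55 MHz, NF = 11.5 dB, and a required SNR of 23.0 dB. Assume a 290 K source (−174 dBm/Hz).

−70.7 dBm

Sensitivity = −174 + 10 log₁₀(B) + NF + SNR_min
= −174 + 68.78 + 11.5 + 23.0
= −70.72 dBm → −70.7 dBm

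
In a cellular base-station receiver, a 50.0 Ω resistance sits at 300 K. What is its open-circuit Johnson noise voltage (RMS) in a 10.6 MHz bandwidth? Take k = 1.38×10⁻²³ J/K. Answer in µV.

V_n = √(4kTRB)
4kTRB = 4 × 1.38×10⁻²³ × 300 × 5.00×10¹ × 1.06×10⁷ = 8.78×10⁻¹² V²
V_n = √(8.78×10⁻¹²) = 2.96×10⁻⁶ V = 2.96 µV

2.96 µV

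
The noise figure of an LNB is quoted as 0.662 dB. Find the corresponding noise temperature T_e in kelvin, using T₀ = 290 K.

F = 10^(0.662/10) = 1.16466
T_e = (F − 1)·T₀ = (1.16466 − 1) × 290 = 47.8 K

47.8 K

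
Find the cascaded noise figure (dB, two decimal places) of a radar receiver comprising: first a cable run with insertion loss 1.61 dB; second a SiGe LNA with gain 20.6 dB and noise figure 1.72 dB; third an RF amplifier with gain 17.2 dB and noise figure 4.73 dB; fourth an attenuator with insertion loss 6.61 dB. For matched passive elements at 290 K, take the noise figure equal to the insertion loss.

Convert to linear (a loss of L dB is a gain of −L dB): F_i = 10^(NF_i/10), G_i = 10^(G_i,dB/10)
  Stage 1: F_1 = 10^(1.61/10) = 1.449, G_1 = 10^(−1.61/10) = 0.6902
  Stage 2: F_2 = 10^(1.72/10) = 1.486, G_2 = 10^(20.6/10) = 114.8
  Stage 3: F_3 = 10^(4.73/10) = 2.972, G_3 = 10^(17.2/10) = 52.48
  Stage 4: F_4 = 10^(6.61/10) = 4.581, G_4 = 10^(−6.61/10) = 0.2183
Friis cascade:
  F = 1.449 + (1.486 − 1)/0.6902 + (2.972 − 1)/79.25 + (4.581 − 1)/4159 = 2.179
NF = 10 log₁₀(2.179) = 3.38 dB

3.38 dB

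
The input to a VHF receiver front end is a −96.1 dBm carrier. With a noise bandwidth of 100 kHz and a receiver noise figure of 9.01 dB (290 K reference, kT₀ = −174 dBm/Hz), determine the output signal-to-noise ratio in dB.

18.9 dB

Noise floor: N = −174 + 10 log₁₀(B) + NF
10 log₁₀(1.00×10⁵) = 50 dB
N = −174 + 50 + 9.01 = −114.99 dBm
SNR = P_sig − N = −96.1 − (−114.99) = 18.89 dB → 18.9 dB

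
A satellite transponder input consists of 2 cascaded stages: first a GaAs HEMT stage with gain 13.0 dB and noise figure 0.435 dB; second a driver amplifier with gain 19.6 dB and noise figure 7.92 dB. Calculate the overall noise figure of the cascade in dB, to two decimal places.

1.35 dB

Convert to linear (a loss of L dB is a gain of −L dB): F_i = 10^(NF_i/10), G_i = 10^(G_i,dB/10)
  Stage 1: F_1 = 10^(0.435/10) = 1.105, G_1 = 10^(13.0/10) = 19.95
  Stage 2: F_2 = 10^(7.92/10) = 6.194, G_2 = 10^(19.6/10) = 91.20
Friis cascade:
  F = 1.105 + (6.194 − 1)/19.95 = 1.366
NF = 10 log₁₀(1.366) = 1.35 dB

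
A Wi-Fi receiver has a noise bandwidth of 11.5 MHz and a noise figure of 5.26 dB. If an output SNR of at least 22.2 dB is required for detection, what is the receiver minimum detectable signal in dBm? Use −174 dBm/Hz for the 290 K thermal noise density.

Sensitivity = −174 + 10 log₁₀(B) + NF + SNR_min
= −174 + 70.61 + 5.26 + 22.2
= −75.93 dBm → −75.9 dBm

−75.9 dBm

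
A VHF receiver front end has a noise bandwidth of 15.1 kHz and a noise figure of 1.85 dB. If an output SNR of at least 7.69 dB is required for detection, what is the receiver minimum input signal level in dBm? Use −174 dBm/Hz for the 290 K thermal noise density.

Sensitivity = −174 + 10 log₁₀(B) + NF + SNR_min
= −174 + 41.79 + 1.85 + 7.69
= −122.67 dBm → −122.7 dBm

−122.7 dBm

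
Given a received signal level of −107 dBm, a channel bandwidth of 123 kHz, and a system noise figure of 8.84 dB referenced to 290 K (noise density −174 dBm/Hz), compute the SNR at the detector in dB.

7.3 dB

Noise floor: N = −174 + 10 log₁₀(B) + NF
10 log₁₀(1.23×10⁵) = 50.9 dB
N = −174 + 50.9 + 8.84 = −114.26 dBm
SNR = P_sig − N = −107 − (−114.26) = 7.26 dB → 7.3 dB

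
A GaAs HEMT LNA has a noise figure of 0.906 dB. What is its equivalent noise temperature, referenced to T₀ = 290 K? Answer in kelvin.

67.3 K

F = 10^(0.906/10) = 1.23197
T_e = (F − 1)·T₀ = (1.23197 − 1) × 290 = 67.3 K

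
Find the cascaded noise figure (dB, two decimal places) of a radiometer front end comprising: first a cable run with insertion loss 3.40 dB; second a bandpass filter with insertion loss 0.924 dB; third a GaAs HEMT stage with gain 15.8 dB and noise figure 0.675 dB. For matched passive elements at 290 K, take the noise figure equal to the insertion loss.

5.00 dB

Convert to linear (a loss of L dB is a gain of −L dB): F_i = 10^(NF_i/10), G_i = 10^(G_i,dB/10)
  Stage 1: F_1 = 10^(3.40/10) = 2.188, G_1 = 10^(−3.40/10) = 0.4571
  Stage 2: F_2 = 10^(0.924/10) = 1.237, G_2 = 10^(−0.924/10) = 0.8084
  Stage 3: F_3 = 10^(0.675/10) = 1.168, G_3 = 10^(15.8/10) = 38.02
Friis cascade:
  F = 2.188 + (1.237 − 1)/0.4571 + (1.168 − 1)/0.3695 = 3.162
NF = 10 log₁₀(3.162) = 5.00 dB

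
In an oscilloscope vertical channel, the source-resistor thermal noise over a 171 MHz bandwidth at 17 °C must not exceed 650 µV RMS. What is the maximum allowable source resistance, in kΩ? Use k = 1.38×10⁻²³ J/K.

T = 17 °C + 273.15 = 290.15 K
Johnson–Nyquist: V_n = √(4kTRB) ⇒ R = V_n² / (4kTB)
4kTB = 4 × 1.38×10⁻²³ × 290.15 × 1.71×10⁸ = 2.74×10⁻¹²
R = (6.50×10⁻⁴)² / 2.74×10⁻¹² = 1.54×10⁵ Ω = 154 kΩ

154 kΩ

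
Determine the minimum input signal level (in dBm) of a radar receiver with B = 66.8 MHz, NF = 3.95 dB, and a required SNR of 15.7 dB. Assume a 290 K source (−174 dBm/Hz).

−76.1 dBm

Sensitivity = −174 + 10 log₁₀(B) + NF + SNR_min
= −174 + 78.25 + 3.95 + 15.7
= −76.10 dBm → −76.1 dBm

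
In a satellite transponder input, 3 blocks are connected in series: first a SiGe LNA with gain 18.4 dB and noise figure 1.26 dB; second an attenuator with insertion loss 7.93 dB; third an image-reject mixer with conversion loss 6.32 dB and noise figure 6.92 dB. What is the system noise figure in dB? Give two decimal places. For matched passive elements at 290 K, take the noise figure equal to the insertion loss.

2.46 dB

Convert to linear (a loss of L dB is a gain of −L dB): F_i = 10^(NF_i/10), G_i = 10^(G_i,dB/10)
  Stage 1: F_1 = 10^(1.26/10) = 1.337, G_1 = 10^(18.4/10) = 69.18
  Stage 2: F_2 = 10^(7.93/10) = 6.209, G_2 = 10^(−7.93/10) = 0.1611
  Stage 3: F_3 = 10^(6.92/10) = 4.920, G_3 = 10^(−6.32/10) = 0.2333
Friis cascade:
  F = 1.337 + (6.209 − 1)/69.18 + (4.920 − 1)/11.14 = 1.764
NF = 10 log₁₀(1.764) = 2.46 dB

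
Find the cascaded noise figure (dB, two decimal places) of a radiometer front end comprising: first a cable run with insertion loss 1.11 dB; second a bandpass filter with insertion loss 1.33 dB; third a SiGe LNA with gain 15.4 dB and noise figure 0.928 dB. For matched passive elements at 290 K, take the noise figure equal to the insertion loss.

Convert to linear (a loss of L dB is a gain of −L dB): F_i = 10^(NF_i/10), G_i = 10^(G_i,dB/10)
  Stage 1: F_1 = 10^(1.11/10) = 1.291, G_1 = 10^(−1.11/10) = 0.7745
  Stage 2: F_2 = 10^(1.33/10) = 1.358, G_2 = 10^(−1.33/10) = 0.7362
  Stage 3: F_3 = 10^(0.928/10) = 1.238, G_3 = 10^(15.4/10) = 34.67
Friis cascade:
  F = 1.291 + (1.358 − 1)/0.7745 + (1.238 − 1)/0.5702 = 2.172
NF = 10 log₁₀(2.172) = 3.37 dB

3.37 dB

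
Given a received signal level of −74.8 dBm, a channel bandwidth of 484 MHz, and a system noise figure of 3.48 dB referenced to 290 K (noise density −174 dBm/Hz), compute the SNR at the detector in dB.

Noise floor: N = −174 + 10 log₁₀(B) + NF
10 log₁₀(4.84×10⁸) = 86.85 dB
N = −174 + 86.85 + 3.48 = −83.67 dBm
SNR = P_sig − N = −74.8 − (−83.67) = 8.87 dB → 8.9 dB

8.9 dB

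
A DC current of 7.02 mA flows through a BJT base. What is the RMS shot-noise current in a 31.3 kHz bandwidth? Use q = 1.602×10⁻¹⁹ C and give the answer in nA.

8.39 nA

I_n = √(2qI·B)
2qI·B = 2 × 1.602×10⁻¹⁹ × 7.02×10⁻³ × 3.13×10⁴ = 7.04×10⁻¹⁷ A²
I_n = √(7.04×10⁻¹⁷) = 8.39×10⁻⁹ A = 8.39 nA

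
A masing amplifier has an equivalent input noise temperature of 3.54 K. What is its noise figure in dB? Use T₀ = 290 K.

F = 1 + T_e/T₀ = 1 + 3.54/290 = 1.01221
NF = 10 log₁₀(1.01221) = 0.053 dB

0.053 dB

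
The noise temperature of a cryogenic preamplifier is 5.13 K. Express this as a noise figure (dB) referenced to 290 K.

0.076 dB

F = 1 + T_e/T₀ = 1 + 5.13/290 = 1.01769
NF = 10 log₁₀(1.01769) = 0.076 dB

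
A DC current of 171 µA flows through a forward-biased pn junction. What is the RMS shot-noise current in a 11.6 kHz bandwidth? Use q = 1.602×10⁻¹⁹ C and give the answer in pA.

797 pA

I_n = √(2qI·B)
2qI·B = 2 × 1.602×10⁻¹⁹ × 1.71×10⁻⁴ × 1.16×10⁴ = 6.36×10⁻¹⁹ A²
I_n = √(6.36×10⁻¹⁹) = 7.97×10⁻¹⁰ A = 797 pA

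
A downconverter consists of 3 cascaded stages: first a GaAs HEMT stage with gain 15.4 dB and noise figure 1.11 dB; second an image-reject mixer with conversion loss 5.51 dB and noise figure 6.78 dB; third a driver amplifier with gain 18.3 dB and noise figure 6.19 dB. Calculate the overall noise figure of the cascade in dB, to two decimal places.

2.36 dB

Convert to linear (a loss of L dB is a gain of −L dB): F_i = 10^(NF_i/10), G_i = 10^(G_i,dB/10)
  Stage 1: F_1 = 10^(1.11/10) = 1.291, G_1 = 10^(15.4/10) = 34.67
  Stage 2: F_2 = 10^(6.78/10) = 4.764, G_2 = 10^(−5.51/10) = 0.2812
  Stage 3: F_3 = 10^(6.19/10) = 4.159, G_3 = 10^(18.3/10) = 67.61
Friis cascade:
  F = 1.291 + (4.764 − 1)/34.67 + (4.159 − 1)/9.750 = 1.724
NF = 10 log₁₀(1.724) = 2.36 dB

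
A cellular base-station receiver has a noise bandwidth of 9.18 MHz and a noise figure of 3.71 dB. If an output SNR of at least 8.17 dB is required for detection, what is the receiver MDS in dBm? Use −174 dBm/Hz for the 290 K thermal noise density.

Sensitivity = −174 + 10 log₁₀(B) + NF + SNR_min
= −174 + 69.63 + 3.71 + 8.17
= −92.49 dBm → −92.5 dBm

−92.5 dBm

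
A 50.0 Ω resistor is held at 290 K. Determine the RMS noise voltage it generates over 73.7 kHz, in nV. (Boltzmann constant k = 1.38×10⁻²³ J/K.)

V_n = √(4kTRB)
4kTRB = 4 × 1.38×10⁻²³ × 290 × 5.00×10¹ × 7.37×10⁴ = 5.90×10⁻¹⁴ V²
V_n = √(5.90×10⁻¹⁴) = 2.43×10⁻⁷ V = 243 nV

243 nV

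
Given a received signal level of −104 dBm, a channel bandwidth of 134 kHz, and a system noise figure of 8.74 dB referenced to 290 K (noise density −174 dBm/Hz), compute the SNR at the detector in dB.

Noise floor: N = −174 + 10 log₁₀(B) + NF
10 log₁₀(1.34×10⁵) = 51.27 dB
N = −174 + 51.27 + 8.74 = −113.99 dBm
SNR = P_sig − N = −104 − (−113.99) = 9.99 dB → 10.0 dB

10.0 dB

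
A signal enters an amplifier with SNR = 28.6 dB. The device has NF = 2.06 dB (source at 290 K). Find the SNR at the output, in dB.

By definition F = SNR_in/SNR_out, so in dB: SNR_out = SNR_in − NF
SNR_out = 28.6 − 2.06 = 26.54 dB

26.54 dB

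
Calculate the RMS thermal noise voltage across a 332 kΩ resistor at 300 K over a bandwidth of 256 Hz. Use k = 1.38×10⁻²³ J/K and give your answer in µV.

V_n = √(4kTRB)
4kTRB = 4 × 1.38×10⁻²³ × 300 × 3.32×10⁵ × 2.56×10² = 1.41×10⁻¹² V²
V_n = √(1.41×10⁻¹²) = 1.19×10⁻⁶ V = 1.19 µV

1.19 µV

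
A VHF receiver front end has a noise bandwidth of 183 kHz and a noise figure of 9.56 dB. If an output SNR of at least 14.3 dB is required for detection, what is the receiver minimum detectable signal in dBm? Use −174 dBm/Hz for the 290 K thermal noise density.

−97.5 dBm

Sensitivity = −174 + 10 log₁₀(B) + NF + SNR_min
= −174 + 52.62 + 9.56 + 14.3
= −97.52 dBm → −97.5 dBm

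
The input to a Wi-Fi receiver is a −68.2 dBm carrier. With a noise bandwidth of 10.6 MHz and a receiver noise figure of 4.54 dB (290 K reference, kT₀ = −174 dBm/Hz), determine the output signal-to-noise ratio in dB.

31.0 dB

Noise floor: N = −174 + 10 log₁₀(B) + NF
10 log₁₀(1.06×10⁷) = 70.25 dB
N = −174 + 70.25 + 4.54 = −99.21 dBm
SNR = P_sig − N = −68.2 − (−99.21) = 31.01 dB → 31.0 dB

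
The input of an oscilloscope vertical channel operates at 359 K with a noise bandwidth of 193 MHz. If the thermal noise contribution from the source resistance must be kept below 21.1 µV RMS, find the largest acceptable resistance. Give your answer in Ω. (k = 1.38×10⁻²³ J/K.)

Johnson–Nyquist: V_n = √(4kTRB) ⇒ R = V_n² / (4kTB)
4kTB = 4 × 1.38×10⁻²³ × 359 × 1.93×10⁸ = 3.82×10⁻¹²
R = (2.11×10⁻⁵)² / 3.82×10⁻¹² = 1.16×10² Ω = 116 Ω

116 Ω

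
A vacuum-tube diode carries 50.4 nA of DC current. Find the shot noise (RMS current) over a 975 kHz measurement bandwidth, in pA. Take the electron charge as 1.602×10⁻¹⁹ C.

I_n = √(2qI·B)
2qI·B = 2 × 1.602×10⁻¹⁹ × 5.04×10⁻⁸ × 9.75×10⁵ = 1.57×10⁻²⁰ A²
I_n = √(1.57×10⁻²⁰) = 1.25×10⁻¹⁰ A = 125 pA

125 pA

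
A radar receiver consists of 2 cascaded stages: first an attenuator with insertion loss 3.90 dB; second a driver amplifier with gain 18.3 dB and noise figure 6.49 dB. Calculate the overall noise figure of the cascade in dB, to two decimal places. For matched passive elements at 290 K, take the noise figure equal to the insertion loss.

10.39 dB

Convert to linear (a loss of L dB is a gain of −L dB): F_i = 10^(NF_i/10), G_i = 10^(G_i,dB/10)
  Stage 1: F_1 = 10^(3.90/10) = 2.455, G_1 = 10^(−3.90/10) = 0.4074
  Stage 2: F_2 = 10^(6.49/10) = 4.457, G_2 = 10^(18.3/10) = 67.61
Friis cascade:
  F = 2.455 + (4.457 − 1)/0.4074 = 10.94
NF = 10 log₁₀(10.94) = 10.39 dB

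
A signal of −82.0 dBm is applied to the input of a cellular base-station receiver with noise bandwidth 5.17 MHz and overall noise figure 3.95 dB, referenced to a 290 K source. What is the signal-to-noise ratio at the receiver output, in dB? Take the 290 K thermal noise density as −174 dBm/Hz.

20.9 dB

Noise floor: N = −174 + 10 log₁₀(B) + NF
10 log₁₀(5.17×10⁶) = 67.13 dB
N = −174 + 67.13 + 3.95 = −102.92 dBm
SNR = P_sig − N = −82.0 − (−102.92) = 20.92 dB → 20.9 dB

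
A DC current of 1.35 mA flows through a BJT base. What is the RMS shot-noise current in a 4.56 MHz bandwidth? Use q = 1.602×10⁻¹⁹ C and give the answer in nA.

44.4 nA

I_n = √(2qI·B)
2qI·B = 2 × 1.602×10⁻¹⁹ × 1.35×10⁻³ × 4.56×10⁶ = 1.97×10⁻¹⁵ A²
I_n = √(1.97×10⁻¹⁵) = 4.44×10⁻⁸ A = 44.4 nA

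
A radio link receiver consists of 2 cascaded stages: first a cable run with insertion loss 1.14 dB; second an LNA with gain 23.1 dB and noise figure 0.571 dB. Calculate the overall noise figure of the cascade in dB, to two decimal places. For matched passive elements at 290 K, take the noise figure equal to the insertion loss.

1.71 dB

Convert to linear (a loss of L dB is a gain of −L dB): F_i = 10^(NF_i/10), G_i = 10^(G_i,dB/10)
  Stage 1: F_1 = 10^(1.14/10) = 1.300, G_1 = 10^(−1.14/10) = 0.7691
  Stage 2: F_2 = 10^(0.571/10) = 1.141, G_2 = 10^(23.1/10) = 204.2
Friis cascade:
  F = 1.300 + (1.141 − 1)/0.7691 = 1.483
NF = 10 log₁₀(1.483) = 1.71 dB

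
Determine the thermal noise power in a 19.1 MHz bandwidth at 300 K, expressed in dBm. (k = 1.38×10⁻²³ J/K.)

−101.0 dBm

P_n = kTB = 1.38×10⁻²³ × 300 × 1.91×10⁷ = 7.91×10⁻¹⁴ W
In dBm: 10 log₁₀(7.91×10⁻¹⁴ / 10⁻³) = −101.0 dBm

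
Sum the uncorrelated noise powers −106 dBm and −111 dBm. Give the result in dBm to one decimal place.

−104.8 dBm

Convert to linear, add, convert back:
P₁ = 2.51×10⁻¹⁴ W, P₂ = 7.94×10⁻¹⁵ W
P_tot = 3.31×10⁻¹⁴ W → 10 log₁₀(P_tot / 10⁻³) = −104.8 dBm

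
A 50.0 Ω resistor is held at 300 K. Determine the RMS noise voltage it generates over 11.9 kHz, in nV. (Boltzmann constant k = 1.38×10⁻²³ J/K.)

V_n = √(4kTRB)
4kTRB = 4 × 1.38×10⁻²³ × 300 × 5.00×10¹ × 1.19×10⁴ = 9.85×10⁻¹⁵ V²
V_n = √(9.85×10⁻¹⁵) = 9.93×10⁻⁸ V = 99.3 nV

99.3 nV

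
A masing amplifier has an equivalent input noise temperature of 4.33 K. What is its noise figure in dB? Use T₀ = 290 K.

0.064 dB

F = 1 + T_e/T₀ = 1 + 4.33/290 = 1.01493
NF = 10 log₁₀(1.01493) = 0.064 dB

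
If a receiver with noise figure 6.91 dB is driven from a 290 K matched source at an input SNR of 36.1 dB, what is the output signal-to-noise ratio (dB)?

29.19 dB

By definition F = SNR_in/SNR_out, so in dB: SNR_out = SNR_in − NF
SNR_out = 36.1 − 6.91 = 29.19 dB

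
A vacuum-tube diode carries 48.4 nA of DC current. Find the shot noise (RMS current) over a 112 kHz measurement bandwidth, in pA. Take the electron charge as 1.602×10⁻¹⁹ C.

I_n = √(2qI·B)
2qI·B = 2 × 1.602×10⁻¹⁹ × 4.84×10⁻⁸ × 1.12×10⁵ = 1.74×10⁻²¹ A²
I_n = √(1.74×10⁻²¹) = 4.17×10⁻¹¹ A = 41.7 pA

41.7 pA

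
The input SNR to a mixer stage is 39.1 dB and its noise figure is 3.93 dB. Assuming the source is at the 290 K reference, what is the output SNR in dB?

35.17 dB

By definition F = SNR_in/SNR_out, so in dB: SNR_out = SNR_in − NF
SNR_out = 39.1 − 3.93 = 35.17 dB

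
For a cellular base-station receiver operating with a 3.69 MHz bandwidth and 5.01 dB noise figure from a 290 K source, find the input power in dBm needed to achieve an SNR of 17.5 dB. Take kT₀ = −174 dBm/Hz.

Sensitivity = −174 + 10 log₁₀(B) + NF + SNR_min
= −174 + 65.67 + 5.01 + 17.5
= −85.82 dBm → −85.8 dBm

−85.8 dBm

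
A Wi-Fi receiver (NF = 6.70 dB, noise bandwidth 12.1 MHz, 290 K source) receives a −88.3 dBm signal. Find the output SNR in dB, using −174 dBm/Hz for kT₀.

8.2 dB

Noise floor: N = −174 + 10 log₁₀(B) + NF
10 log₁₀(1.21×10⁷) = 70.83 dB
N = −174 + 70.83 + 6.70 = −96.47 dBm
SNR = P_sig − N = −88.3 − (−96.47) = 8.17 dB → 8.2 dB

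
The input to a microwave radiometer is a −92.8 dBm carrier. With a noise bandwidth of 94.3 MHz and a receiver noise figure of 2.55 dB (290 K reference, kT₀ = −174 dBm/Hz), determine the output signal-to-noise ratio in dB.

Noise floor: N = −174 + 10 log₁₀(B) + NF
10 log₁₀(9.43×10⁷) = 79.75 dB
N = −174 + 79.75 + 2.55 = −91.70 dBm
SNR = P_sig − N = −92.8 − (−91.70) = −1.10 dB → −1.1 dB

−1.1 dB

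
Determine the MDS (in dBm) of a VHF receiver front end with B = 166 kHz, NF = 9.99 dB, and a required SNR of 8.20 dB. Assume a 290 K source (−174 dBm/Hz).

−103.6 dBm

Sensitivity = −174 + 10 log₁₀(B) + NF + SNR_min
= −174 + 52.2 + 9.99 + 8.20
= −103.61 dBm → −103.6 dBm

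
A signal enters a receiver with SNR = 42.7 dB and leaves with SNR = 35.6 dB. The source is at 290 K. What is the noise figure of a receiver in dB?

7.1 dB

NF (dB) = SNR_in(dB) − SNR_out(dB) when the source is at T₀
NF = 42.7 − 35.6 = 7.1 dB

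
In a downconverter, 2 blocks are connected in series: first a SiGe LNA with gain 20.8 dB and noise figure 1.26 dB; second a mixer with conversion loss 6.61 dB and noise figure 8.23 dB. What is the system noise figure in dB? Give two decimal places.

1.41 dB

Convert to linear (a loss of L dB is a gain of −L dB): F_i = 10^(NF_i/10), G_i = 10^(G_i,dB/10)
  Stage 1: F_1 = 10^(1.26/10) = 1.337, G_1 = 10^(20.8/10) = 120.2
  Stage 2: F_2 = 10^(8.23/10) = 6.653, G_2 = 10^(−6.61/10) = 0.2183
Friis cascade:
  F = 1.337 + (6.653 − 1)/120.2 = 1.384
NF = 10 log₁₀(1.384) = 1.41 dB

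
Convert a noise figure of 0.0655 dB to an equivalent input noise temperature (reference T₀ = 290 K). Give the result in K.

4.41 K

F = 10^(0.0655/10) = 1.0152
T_e = (F − 1)·T₀ = (1.0152 − 1) × 290 = 4.41 K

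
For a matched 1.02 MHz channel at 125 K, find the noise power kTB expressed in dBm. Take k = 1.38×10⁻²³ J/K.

P_n = kTB = 1.38×10⁻²³ × 125 × 1.02×10⁶ = 1.76×10⁻¹⁵ W
In dBm: 10 log₁₀(1.76×10⁻¹⁵ / 10⁻³) = −117.5 dBm

−117.5 dBm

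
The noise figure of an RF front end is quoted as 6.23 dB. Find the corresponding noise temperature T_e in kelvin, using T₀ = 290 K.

927 K

F = 10^(6.23/10) = 4.19759
T_e = (F − 1)·T₀ = (4.19759 − 1) × 290 = 927 K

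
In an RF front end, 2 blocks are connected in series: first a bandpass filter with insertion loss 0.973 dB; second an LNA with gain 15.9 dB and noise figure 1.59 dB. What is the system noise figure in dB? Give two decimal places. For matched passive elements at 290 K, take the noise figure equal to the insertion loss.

Convert to linear (a loss of L dB is a gain of −L dB): F_i = 10^(NF_i/10), G_i = 10^(G_i,dB/10)
  Stage 1: F_1 = 10^(0.973/10) = 1.251, G_1 = 10^(−0.973/10) = 0.7993
  Stage 2: F_2 = 10^(1.59/10) = 1.442, G_2 = 10^(15.9/10) = 38.90
Friis cascade:
  F = 1.251 + (1.442 − 1)/0.7993 = 1.804
NF = 10 log₁₀(1.804) = 2.56 dB

2.56 dB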